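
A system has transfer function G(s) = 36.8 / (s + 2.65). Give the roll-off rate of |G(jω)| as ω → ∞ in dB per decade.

-20 dB/decade

With 0 zeros and 1 pole, the high-frequency asymptotic slope is 20 × (0 − 1) = -20 dB/decade.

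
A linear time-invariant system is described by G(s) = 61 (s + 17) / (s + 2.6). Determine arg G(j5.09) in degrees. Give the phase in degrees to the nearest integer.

∠(j5.09 + 17) = arctan(5.09/17) = 16.67°
∠(j5.09 + 2.6) = arctan(5.09/2.6) = 62.94°
∠G(j5.09) = 16.67° − 62.94° = -46.27°

-46°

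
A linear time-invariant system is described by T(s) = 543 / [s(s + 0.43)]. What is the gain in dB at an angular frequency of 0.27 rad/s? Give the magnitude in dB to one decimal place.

72.0 dB

|j0.27 + 0.43| = √(0.27² + 0.43²) = 0.5077
|j0.27| = 0.27
|T(j0.27)| = 543 / (0.5077 × 0.27) = 3960.9
20 log₁₀(3960.9) = 71.96 dB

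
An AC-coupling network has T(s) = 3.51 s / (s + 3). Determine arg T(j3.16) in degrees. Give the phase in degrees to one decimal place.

43.5°

∠(j3.16) = 90.00°
∠(j3.16 + 3) = arctan(3.16/3) = 46.49°
∠T(j3.16) = 90.00° − 46.49° = 43.51°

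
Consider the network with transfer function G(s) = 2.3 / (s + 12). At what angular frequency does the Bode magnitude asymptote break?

12 rad s⁻¹

The single real pole at s = −12 gives a corner at ω = 12 rad s⁻¹.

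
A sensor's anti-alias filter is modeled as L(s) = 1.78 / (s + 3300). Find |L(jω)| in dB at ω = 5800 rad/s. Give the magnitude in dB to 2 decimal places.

|j5800 + 3300| = √(5800² + 3300²) = 6673
|L(j5800)| = 1.78 / 6673 = 0.00026674
20 log₁₀(0.00026674) = -71.478 dB

-71.48 dB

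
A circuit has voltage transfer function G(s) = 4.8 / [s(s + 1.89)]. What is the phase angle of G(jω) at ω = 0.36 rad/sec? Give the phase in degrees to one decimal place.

-100.8°

∠(j0.36 + 1.89) = arctan(0.36/1.89) = 10.78°
∠(j0.36) = 90.00°
∠G(j0.36) = − (10.78° + 90.00°) = -100.78°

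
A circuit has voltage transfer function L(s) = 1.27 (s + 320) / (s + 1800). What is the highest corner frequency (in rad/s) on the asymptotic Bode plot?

1800 rad/s

Break frequencies occur at each pole and zero magnitude: 320 rad/s, 1800 rad/s.
The highest is 1800 rad/s.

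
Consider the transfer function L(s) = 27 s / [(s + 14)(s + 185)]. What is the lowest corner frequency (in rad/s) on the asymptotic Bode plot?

14 rad/s

Break frequencies occur at each pole and zero magnitude: 14 rad/s, 185 rad/s.
The lowest is 14 rad/s.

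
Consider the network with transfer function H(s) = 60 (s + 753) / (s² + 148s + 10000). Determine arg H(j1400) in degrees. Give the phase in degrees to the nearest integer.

∠(j1400 + 753) = arctan(1400/753) = 61.73°
∠[(j1400)² + 148(j1400) + 10000] = ∠[-1.95e+06 + j2.072e+05] = 173.93°
∠H(j1400) = 61.73° − 173.93° = -112.21°

-112°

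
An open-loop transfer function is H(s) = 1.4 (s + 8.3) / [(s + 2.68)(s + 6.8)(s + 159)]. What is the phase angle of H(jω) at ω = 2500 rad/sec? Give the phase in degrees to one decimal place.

∠(j2500 + 8.3) = arctan(2500/8.3) = 89.81°
∠(j2500 + 2.68) = arctan(2500/2.68) = 89.94°
∠(j2500 + 6.8) = arctan(2500/6.8) = 89.84°
∠(j2500 + 159) = arctan(2500/159) = 86.36°
∠H(j2500) = 89.81° − (89.94° + 89.84° + 86.36°) = -176.33°

-176.3°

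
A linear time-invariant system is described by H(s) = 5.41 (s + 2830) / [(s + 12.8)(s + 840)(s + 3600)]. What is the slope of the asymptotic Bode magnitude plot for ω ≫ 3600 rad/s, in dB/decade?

-40 dB/decade

With 1 zero and 3 poles, the high-frequency asymptotic slope is 20 × (1 − 3) = -40 dB/decade.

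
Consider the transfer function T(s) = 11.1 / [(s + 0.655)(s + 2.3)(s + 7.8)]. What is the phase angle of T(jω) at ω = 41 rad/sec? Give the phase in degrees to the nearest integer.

∠(j41 + 0.655) = arctan(41/0.655) = 89.08°
∠(j41 + 2.3) = arctan(41/2.3) = 86.79°
∠(j41 + 7.8) = arctan(41/7.8) = 79.23°
∠T(j41) = − (89.08° + 86.79° + 79.23°) = -255.10°

-255°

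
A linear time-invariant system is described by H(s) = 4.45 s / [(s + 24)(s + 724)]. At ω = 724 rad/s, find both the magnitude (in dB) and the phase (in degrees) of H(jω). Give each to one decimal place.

|H| = -47.2 dB, ∠H = -43.1 deg

|j724| = 724
|j724 + 24| = √(724² + 24²) = 724.4
|j724 + 724| = √(724² + 724²) = 1024
|H(j724)| = 4.45 × 724 / (724.4 × 1024) = 0.0043438
20 log₁₀(0.0043438) = -47.24 dB
∠(j724) = 90.00°
∠(j724 + 24) = arctan(724/24) = 88.10°
∠(j724 + 724) = arctan(724/724) = 45.00°
∠H(j724) = 90.00° − (88.10° + 45.00°) = -43.10°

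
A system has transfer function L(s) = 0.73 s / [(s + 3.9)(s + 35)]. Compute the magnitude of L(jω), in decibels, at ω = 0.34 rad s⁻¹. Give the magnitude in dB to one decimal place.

|j0.34| = 0.34
|j0.34 + 3.9| = √(0.34² + 3.9²) = 3.915
|j0.34 + 35| = √(0.34² + 35²) = 35
|L(j0.34)| = 0.73 × 0.34 / (3.915 × 35) = 0.0018114
20 log₁₀(0.0018114) = -54.84 dB

-54.8 dB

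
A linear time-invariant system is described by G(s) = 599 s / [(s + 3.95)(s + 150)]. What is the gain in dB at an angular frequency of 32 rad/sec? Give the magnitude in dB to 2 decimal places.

|j32| = 32
|j32 + 3.95| = √(32² + 3.95²) = 32.24
|j32 + 150| = √(32² + 150²) = 153.4
|G(j32)| = 599 × 32 / (32.24 × 153.4) = 3.876
20 log₁₀(3.876) = 11.768 dB

11.77 dB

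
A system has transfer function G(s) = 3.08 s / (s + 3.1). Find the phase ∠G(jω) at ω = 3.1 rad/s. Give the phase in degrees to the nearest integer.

∠(j3.1) = 90.00°
∠(j3.1 + 3.1) = arctan(3.1/3.1) = 45.00°
∠G(j3.1) = 90.00° − 45.00° = 45.00°

45°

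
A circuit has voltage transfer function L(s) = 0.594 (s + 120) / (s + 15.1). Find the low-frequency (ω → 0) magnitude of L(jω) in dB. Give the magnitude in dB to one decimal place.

13.5 dB

L(0) = 0.594 × 120 / 15.1 = 4.7205
20 log₁₀(4.7205) = 13.48 dB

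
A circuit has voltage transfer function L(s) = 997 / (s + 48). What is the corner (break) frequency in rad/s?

48 rad/s

The single real pole at s = −48 gives a corner at ω = 48 rad/s.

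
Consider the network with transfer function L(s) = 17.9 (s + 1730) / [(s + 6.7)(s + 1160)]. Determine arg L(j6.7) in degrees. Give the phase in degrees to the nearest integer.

-45°

∠(j6.7 + 1730) = arctan(6.7/1730) = 0.22°
∠(j6.7 + 6.7) = arctan(6.7/6.7) = 45.00°
∠(j6.7 + 1160) = arctan(6.7/1160) = 0.33°
∠L(j6.7) = 0.22° − (45.00° + 0.33°) = -45.11°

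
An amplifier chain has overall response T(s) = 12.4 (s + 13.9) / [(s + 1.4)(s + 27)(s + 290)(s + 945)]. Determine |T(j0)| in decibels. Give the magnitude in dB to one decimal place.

-95.6 dB

T(0) = 12.4 × 13.9 / (1.4 × 27 × 290 × 945) = 1.6639e-05
20 log₁₀(1.6639e-05) = -95.58 dB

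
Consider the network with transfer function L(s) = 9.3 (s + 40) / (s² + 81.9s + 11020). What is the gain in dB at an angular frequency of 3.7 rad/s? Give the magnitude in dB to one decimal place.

|j3.7 + 40| = √(3.7² + 40²) = 40.17
|(j3.7)² + 81.9(j3.7) + 11020| = |11006 + j303.03| = 1.101e+04
|L(j3.7)| = 9.3 × 40.17 / 1.101e+04 = 0.03393
20 log₁₀(0.03393) = -29.39 dB

-29.4 dB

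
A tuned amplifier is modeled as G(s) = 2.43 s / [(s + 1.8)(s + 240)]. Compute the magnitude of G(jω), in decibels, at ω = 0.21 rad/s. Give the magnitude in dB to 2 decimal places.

|j0.21| = 0.21
|j0.21 + 1.8| = √(0.21² + 1.8²) = 1.812
|j0.21 + 240| = √(0.21² + 240²) = 240
|G(j0.21)| = 2.43 × 0.21 / (1.812 × 240) = 0.0011733
20 log₁₀(0.0011733) = -58.612 dB

-58.61 dB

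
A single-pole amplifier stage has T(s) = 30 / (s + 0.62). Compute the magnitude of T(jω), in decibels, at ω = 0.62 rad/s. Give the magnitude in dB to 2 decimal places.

|j0.62 + 0.62| = √(0.62² + 0.62²) = 0.8768
|T(j0.62)| = 30 / 0.8768 = 34.215
20 log₁₀(34.215) = 30.684 dB

30.68 dB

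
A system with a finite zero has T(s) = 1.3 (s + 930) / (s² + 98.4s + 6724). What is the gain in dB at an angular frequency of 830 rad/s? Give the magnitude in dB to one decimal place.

-52.5 dB

|j830 + 930| = √(830² + 930²) = 1247
|(j830)² + 98.4(j830) + 6724| = |-6.8218e+05 + j81672| = 6.87e+05
|T(j830)| = 1.3 × 1247 / 6.87e+05 = 0.0023586
20 log₁₀(0.0023586) = -52.55 dB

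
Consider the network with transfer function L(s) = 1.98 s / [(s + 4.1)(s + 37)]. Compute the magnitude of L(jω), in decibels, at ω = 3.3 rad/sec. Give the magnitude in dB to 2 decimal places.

|j3.3| = 3.3
|j3.3 + 4.1| = √(3.3² + 4.1²) = 5.263
|j3.3 + 37| = √(3.3² + 37²) = 37.15
|L(j3.3)| = 1.98 × 3.3 / (5.263 × 37.15) = 0.033421
20 log₁₀(0.033421) = -29.520 dB

-29.52 dB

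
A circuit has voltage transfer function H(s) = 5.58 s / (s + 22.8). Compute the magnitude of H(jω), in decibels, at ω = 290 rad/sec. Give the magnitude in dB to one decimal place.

|j290| = 290
|j290 + 22.8| = √(290² + 22.8²) = 290.9
|H(j290)| = 5.58 × 290 / 290.9 = 5.5628
20 log₁₀(5.5628) = 14.91 dB

14.9 dB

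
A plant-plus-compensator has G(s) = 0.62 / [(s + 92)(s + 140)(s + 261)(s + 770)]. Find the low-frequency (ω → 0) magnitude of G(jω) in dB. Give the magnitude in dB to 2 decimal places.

G(0) = 0.62 / (92 × 140 × 261 × 770) = 2.3952e-10
20 log₁₀(2.3952e-10) = -192.413 dB

-192.41 dB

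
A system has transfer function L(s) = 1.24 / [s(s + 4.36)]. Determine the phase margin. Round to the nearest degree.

86°

Gain crossover: |L(jω)| = 1 at ω ≈ 0.284 rad/s.
∠L(j0.284) = −90° − arctan(0.284/4.36) ≈ -93.72°
PM = 180° + (-93.72°) = 86.28°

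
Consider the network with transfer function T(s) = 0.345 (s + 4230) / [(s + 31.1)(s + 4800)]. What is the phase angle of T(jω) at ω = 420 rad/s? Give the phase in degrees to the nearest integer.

-85°

∠(j420 + 4230) = arctan(420/4230) = 5.67°
∠(j420 + 31.1) = arctan(420/31.1) = 85.77°
∠(j420 + 4800) = arctan(420/4800) = 5.00°
∠T(j420) = 5.67° − (85.77° + 5.00°) = -85.10°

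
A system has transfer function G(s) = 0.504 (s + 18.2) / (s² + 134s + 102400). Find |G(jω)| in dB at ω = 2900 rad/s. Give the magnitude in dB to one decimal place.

-75.1 dB

|j2900 + 18.2| = √(2900² + 18.2²) = 2900
|(j2900)² + 134(j2900) + 102400| = |-8.3076e+06 + j3.886e+05| = 8.317e+06
|G(j2900)| = 0.504 × 2900 / 8.317e+06 = 0.00017575
20 log₁₀(0.00017575) = -75.10 dB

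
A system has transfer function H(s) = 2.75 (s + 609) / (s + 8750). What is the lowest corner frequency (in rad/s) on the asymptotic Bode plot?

609 rad/s

Break frequencies occur at each pole and zero magnitude: 609 rad/s, 8750 rad/s.
The lowest is 609 rad/s.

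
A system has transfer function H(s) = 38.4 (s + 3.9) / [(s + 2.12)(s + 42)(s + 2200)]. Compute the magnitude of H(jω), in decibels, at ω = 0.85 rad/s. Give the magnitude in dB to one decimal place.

|j0.85 + 3.9| = √(0.85² + 3.9²) = 3.992
|j0.85 + 2.12| = √(0.85² + 2.12²) = 2.284
|j0.85 + 42| = √(0.85² + 42²) = 42.01
|j0.85 + 2200| = √(0.85² + 2200²) = 2200
|H(j0.85)| = 38.4 × 3.992 / (2.284 × 42.01 × 2200) = 0.00072612
20 log₁₀(0.00072612) = -62.78 dB

-62.8 dB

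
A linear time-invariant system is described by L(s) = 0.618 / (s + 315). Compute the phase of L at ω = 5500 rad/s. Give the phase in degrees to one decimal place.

-86.7°

∠(j5500 + 315) = arctan(5500/315) = 86.72°
∠L(j5500) = −86.72° = -86.72°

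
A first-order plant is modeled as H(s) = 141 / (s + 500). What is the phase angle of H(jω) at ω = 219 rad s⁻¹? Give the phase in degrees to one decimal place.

∠(j219 + 500) = arctan(219/500) = 23.65°
∠H(j219) = −23.65° = -23.65°

-23.7 deg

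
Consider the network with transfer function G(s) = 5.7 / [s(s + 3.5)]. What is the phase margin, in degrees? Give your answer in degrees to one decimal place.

66.8°

Gain crossover: |G(jω)| = 1 at ω ≈ 1.5 rad/s.
∠G(j1.5) = −90° − arctan(1.5/3.5) ≈ -113.16°
PM = 180° + (-113.16°) = 66.84°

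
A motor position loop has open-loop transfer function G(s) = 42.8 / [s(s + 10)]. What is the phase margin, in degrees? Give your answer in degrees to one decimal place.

Gain crossover: |G(jω)| = 1 at ω ≈ 3.98 rad s⁻¹.
∠G(j3.98) = −90° − arctan(3.98/10) ≈ -111.69°
PM = 180° + (-111.69°) = 68.31°

68.3°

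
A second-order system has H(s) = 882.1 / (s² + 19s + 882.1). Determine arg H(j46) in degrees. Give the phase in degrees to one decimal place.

∠[(j46)² + 19(j46) + 882.1] = ∠[-1233.9 + j874] = 144.69°
∠H(j46) = −144.69° = -144.69°

-144.7 deg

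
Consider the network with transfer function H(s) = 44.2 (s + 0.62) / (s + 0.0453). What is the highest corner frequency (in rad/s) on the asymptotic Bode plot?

Break frequencies occur at each pole and zero magnitude: 0.0453 rad/s, 0.62 rad/s.
The highest is 0.62 rad/s.

0.62 rad/s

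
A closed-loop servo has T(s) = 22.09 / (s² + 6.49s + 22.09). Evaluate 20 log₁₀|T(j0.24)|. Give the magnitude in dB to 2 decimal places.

0.00 dB

|(j0.24)² + 6.49(j0.24) + 22.09| = |22.032 + j1.5576| = 22.09
|T(j0.24)| = 22.09 / 22.09 = 1.0001
20 log₁₀(1.0001) = 0.001 dB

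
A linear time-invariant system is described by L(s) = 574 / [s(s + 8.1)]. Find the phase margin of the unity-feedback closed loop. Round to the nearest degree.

19 deg

Gain crossover: |L(jω)| = 1 at ω ≈ 23.3 rad s⁻¹.
∠L(j23.3) = −90° − arctan(23.3/8.1) ≈ -160.82°
PM = 180° + (-160.82°) = 19.18°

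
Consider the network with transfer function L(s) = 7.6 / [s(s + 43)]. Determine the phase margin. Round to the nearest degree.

Gain crossover: |L(jω)| = 1 at ω ≈ 0.177 rad/s.
∠L(j0.177) = −90° − arctan(0.177/43) ≈ -90.24°
PM = 180° + (-90.24°) = 89.76°

90°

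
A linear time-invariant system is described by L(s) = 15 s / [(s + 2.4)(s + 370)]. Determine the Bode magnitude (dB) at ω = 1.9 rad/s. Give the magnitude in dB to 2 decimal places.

-31.98 dB

|j1.9| = 1.9
|j1.9 + 2.4| = √(1.9² + 2.4²) = 3.061
|j1.9 + 370| = √(1.9² + 370²) = 370
|L(j1.9)| = 15 × 1.9 / (3.061 × 370) = 0.025163
20 log₁₀(0.025163) = -31.985 dB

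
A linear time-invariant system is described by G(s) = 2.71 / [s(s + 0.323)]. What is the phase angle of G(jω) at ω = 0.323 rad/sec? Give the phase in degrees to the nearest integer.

∠(j0.323 + 0.323) = arctan(0.323/0.323) = 45.00°
∠(j0.323) = 90.00°
∠G(j0.323) = − (45.00° + 90.00°) = -135.00°

-135°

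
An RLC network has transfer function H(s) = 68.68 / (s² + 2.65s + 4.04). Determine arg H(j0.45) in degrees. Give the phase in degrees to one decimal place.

∠[(j0.45)² + 2.65(j0.45) + 4.04] = ∠[3.8375 + j1.1925] = 17.26°
∠H(j0.45) = −17.26° = -17.26°

-17.3°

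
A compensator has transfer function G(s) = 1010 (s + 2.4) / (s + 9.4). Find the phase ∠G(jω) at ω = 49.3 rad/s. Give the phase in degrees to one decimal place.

∠(j49.3 + 2.4) = arctan(49.3/2.4) = 87.21°
∠(j49.3 + 9.4) = arctan(49.3/9.4) = 79.21°
∠G(j49.3) = 87.21° − 79.21° = 8.01°

8.0 deg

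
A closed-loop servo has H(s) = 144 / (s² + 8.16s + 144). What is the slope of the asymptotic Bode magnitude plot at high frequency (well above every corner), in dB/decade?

With 0 zeros and 2 poles, the high-frequency asymptotic slope is 20 × (0 − 2) = -40 dB/decade.

-40 dB/decade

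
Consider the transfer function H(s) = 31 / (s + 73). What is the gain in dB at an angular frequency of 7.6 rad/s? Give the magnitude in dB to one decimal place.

-7.5 dB

|j7.6 + 73| = √(7.6² + 73²) = 73.39
|H(j7.6)| = 31 / 73.39 = 0.42237
20 log₁₀(0.42237) = -7.49 dB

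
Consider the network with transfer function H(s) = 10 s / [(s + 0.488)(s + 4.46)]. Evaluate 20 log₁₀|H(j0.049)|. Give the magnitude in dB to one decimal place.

|j0.049| = 0.049
|j0.049 + 0.488| = √(0.049² + 0.488²) = 0.4905
|j0.049 + 4.46| = √(0.049² + 4.46²) = 4.46
|H(j0.049)| = 10 × 0.049 / (0.4905 × 4.46) = 0.22399
20 log₁₀(0.22399) = -13.00 dB

-13.0 dB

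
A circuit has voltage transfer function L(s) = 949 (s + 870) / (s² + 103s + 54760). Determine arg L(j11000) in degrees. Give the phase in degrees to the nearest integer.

∠(j11000 + 870) = arctan(11000/870) = 85.48°
∠[(j11000)² + 103(j11000) + 54760] = ∠[-1.2095e+08 + j1.133e+06] = 179.46°
∠L(j11000) = 85.48° − 179.46° = -93.99°

-94°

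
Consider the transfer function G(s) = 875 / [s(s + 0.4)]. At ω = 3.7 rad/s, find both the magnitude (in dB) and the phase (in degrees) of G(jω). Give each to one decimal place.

|G| = 36.1 dB, ∠G = -173.8°

|j3.7 + 0.4| = √(3.7² + 0.4²) = 3.722
|j3.7| = 3.7
|G(j3.7)| = 875 / (3.722 × 3.7) = 63.545
20 log₁₀(63.545) = 36.06 dB
∠(j3.7 + 0.4) = arctan(3.7/0.4) = 83.83°
∠(j3.7) = 90.00°
∠G(j3.7) = − (83.83° + 90.00°) = -173.83°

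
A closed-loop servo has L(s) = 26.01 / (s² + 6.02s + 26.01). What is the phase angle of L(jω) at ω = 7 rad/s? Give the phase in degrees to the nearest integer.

∠[(j7)² + 6.02(j7) + 26.01] = ∠[-22.99 + j42.14] = 118.62°
∠L(j7) = −118.62° = -118.62°

-119 deg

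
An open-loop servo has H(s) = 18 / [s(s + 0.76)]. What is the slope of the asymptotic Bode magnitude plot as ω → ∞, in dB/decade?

With 0 zeros and 2 poles, the high-frequency asymptotic slope is 20 × (0 − 2) = -40 dB/decade.

-40 dB/decade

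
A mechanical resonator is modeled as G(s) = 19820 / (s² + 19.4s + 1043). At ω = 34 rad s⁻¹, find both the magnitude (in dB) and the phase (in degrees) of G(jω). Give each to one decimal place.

|(j34)² + 19.4(j34) + 1043| = |-113 + j659.6| = 669.2
|G(j34)| = 19820 / 669.2 = 29.617
20 log₁₀(29.617) = 29.43 dB
∠[(j34)² + 19.4(j34) + 1043] = ∠[-113 + j659.6] = 99.72°
∠G(j34) = −99.72° = -99.72°

|G| = 29.4 dB, ∠G = -99.7°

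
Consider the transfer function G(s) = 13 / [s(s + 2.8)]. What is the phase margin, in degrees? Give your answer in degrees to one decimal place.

Gain crossover: |G(jω)| = 1 at ω ≈ 3.11 rad/sec.
∠G(j3.11) = −90° − arctan(3.11/2.8) ≈ -137.98°
PM = 180° + (-137.98°) = 42.02°

42.0 deg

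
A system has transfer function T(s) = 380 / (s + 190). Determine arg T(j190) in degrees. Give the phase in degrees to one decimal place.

-45.0°

∠(j190 + 190) = arctan(190/190) = 45.00°
∠T(j190) = −45.00° = -45.00°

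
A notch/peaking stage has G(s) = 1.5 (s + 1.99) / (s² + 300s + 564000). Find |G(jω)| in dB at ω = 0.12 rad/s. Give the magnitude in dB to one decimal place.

|j0.12 + 1.99| = √(0.12² + 1.99²) = 1.994
|(j0.12)² + 300(j0.12) + 564000| = |5.64e+05 + j36| = 5.64e+05
|G(j0.12)| = 1.5 × 1.994 / 5.64e+05 = 5.3022e-06
20 log₁₀(5.3022e-06) = -105.51 dB

-105.5 dB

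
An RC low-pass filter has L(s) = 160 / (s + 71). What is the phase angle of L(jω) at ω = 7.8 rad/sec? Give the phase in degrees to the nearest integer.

∠(j7.8 + 71) = arctan(7.8/71) = 6.27°
∠L(j7.8) = −6.27° = -6.27°

-6°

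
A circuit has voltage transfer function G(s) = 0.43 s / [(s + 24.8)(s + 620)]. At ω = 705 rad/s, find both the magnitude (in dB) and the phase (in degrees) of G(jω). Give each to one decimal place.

|j705| = 705
|j705 + 24.8| = √(705² + 24.8²) = 705.4
|j705 + 620| = √(705² + 620²) = 938.8
|G(j705)| = 0.43 × 705 / (705.4 × 938.8) = 0.00045773
20 log₁₀(0.00045773) = -66.79 dB
∠(j705) = 90.00°
∠(j705 + 24.8) = arctan(705/24.8) = 87.99°
∠(j705 + 620) = arctan(705/620) = 48.67°
∠G(j705) = 90.00° − (87.99° + 48.67°) = -46.66°

|G| = -66.8 dB, ∠G = -46.7°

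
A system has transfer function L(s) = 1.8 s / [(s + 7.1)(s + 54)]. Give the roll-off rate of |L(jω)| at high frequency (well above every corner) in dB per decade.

-20 dB/decade

With 1 zero and 2 poles, the high-frequency asymptotic slope is 20 × (1 − 2) = -20 dB/decade.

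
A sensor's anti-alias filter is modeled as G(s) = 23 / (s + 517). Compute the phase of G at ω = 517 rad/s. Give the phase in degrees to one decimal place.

-45.0°

∠(j517 + 517) = arctan(517/517) = 45.00°
∠G(j517) = −45.00° = -45.00°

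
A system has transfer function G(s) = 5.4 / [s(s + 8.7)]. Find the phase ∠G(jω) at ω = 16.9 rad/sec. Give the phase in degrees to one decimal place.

-152.8 deg

∠(j16.9 + 8.7) = arctan(16.9/8.7) = 62.76°
∠(j16.9) = 90.00°
∠G(j16.9) = − (62.76° + 90.00°) = -152.76°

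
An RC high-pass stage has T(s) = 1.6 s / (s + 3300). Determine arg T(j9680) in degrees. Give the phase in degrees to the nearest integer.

∠(j9680) = 90.00°
∠(j9680 + 3300) = arctan(9680/3300) = 71.18°
∠T(j9680) = 90.00° − 71.18° = 18.82°

19°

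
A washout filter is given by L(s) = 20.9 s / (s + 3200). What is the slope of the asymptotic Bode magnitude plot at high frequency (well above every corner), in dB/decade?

0 dB/decade

With 1 zero and 1 pole, the high-frequency asymptotic slope is 20 × (1 − 1) = 0 dB/decade.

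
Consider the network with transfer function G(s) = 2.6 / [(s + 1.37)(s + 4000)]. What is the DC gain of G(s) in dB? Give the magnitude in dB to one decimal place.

-66.5 dB

G(0) = 2.6 / (1.37 × 4000) = 0.00047445
20 log₁₀(0.00047445) = -66.48 dB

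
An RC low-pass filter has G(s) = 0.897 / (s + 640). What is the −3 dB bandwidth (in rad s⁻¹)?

For a single-pole low-pass, the −3 dB point is at the pole: ω = 640 rad s⁻¹.

640 rad s⁻¹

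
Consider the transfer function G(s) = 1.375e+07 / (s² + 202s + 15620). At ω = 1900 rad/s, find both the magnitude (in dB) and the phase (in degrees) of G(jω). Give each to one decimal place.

|G| = 11.6 dB, ∠G = -173.9°

|(j1900)² + 202(j1900) + 15620| = |-3.5944e+06 + j3.838e+05| = 3.615e+06
|G(j1900)| = 1.375e+07 / 3.615e+06 = 3.8038
20 log₁₀(3.8038) = 11.60 dB
∠[(j1900)² + 202(j1900) + 15620] = ∠[-3.5944e+06 + j3.838e+05] = 173.91°
∠G(j1900) = −173.91° = -173.91°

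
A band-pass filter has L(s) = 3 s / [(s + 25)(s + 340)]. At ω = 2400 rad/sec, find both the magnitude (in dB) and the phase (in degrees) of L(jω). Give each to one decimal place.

|j2400| = 2400
|j2400 + 25| = √(2400² + 25²) = 2400
|j2400 + 340| = √(2400² + 340²) = 2424
|L(j2400)| = 3 × 2400 / (2400 × 2424) = 0.0012376
20 log₁₀(0.0012376) = -58.15 dB
∠(j2400) = 90.00°
∠(j2400 + 25) = arctan(2400/25) = 89.40°
∠(j2400 + 340) = arctan(2400/340) = 81.94°
∠L(j2400) = 90.00° − (89.40° + 81.94°) = -81.34°

|L| = -58.1 dB, ∠L = -81.3°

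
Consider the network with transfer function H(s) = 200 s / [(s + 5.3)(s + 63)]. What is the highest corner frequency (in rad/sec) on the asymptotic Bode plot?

Break frequencies occur at each pole and zero magnitude: 5.3 rad/sec, 63 rad/sec.
The highest is 63 rad/sec.

63 rad/sec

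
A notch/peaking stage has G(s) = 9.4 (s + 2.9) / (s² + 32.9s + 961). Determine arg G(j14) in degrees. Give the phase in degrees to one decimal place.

47.2 deg

∠(j14 + 2.9) = arctan(14/2.9) = 78.30°
∠[(j14)² + 32.9(j14) + 961] = ∠[765 + j460.6] = 31.05°
∠G(j14) = 78.30° − 31.05° = 47.25°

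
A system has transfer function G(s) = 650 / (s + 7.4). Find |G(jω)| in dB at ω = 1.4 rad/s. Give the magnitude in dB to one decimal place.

|j1.4 + 7.4| = √(1.4² + 7.4²) = 7.531
|G(j1.4)| = 650 / 7.531 = 86.307
20 log₁₀(86.307) = 38.72 dB

38.7 dB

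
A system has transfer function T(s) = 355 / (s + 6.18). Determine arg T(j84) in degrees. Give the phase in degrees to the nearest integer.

∠(j84 + 6.18) = arctan(84/6.18) = 85.79°
∠T(j84) = −85.79° = -85.79°

-86°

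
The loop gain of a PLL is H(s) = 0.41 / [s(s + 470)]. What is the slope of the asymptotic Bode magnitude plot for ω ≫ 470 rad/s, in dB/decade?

-40 dB/decade

With 0 zeros and 2 poles, the high-frequency asymptotic slope is 20 × (0 − 2) = -40 dB/decade.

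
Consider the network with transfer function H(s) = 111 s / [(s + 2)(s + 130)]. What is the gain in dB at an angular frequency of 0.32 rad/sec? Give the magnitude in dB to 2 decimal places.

|j0.32| = 0.32
|j0.32 + 2| = √(0.32² + 2²) = 2.025
|j0.32 + 130| = √(0.32² + 130²) = 130
|H(j0.32)| = 111 × 0.32 / (2.025 × 130) = 0.1349
20 log₁₀(0.1349) = -17.400 dB

-17.40 dB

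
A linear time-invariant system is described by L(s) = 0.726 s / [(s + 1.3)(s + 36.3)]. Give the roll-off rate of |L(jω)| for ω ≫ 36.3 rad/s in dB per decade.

-20 dB/decade

With 1 zero and 2 poles, the high-frequency asymptotic slope is 20 × (1 − 2) = -20 dB/decade.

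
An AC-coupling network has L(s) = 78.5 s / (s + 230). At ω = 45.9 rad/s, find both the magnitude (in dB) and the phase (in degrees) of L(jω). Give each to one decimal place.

|L| = 23.7 dB, ∠L = 78.7°

|j45.9| = 45.9
|j45.9 + 230| = √(45.9² + 230²) = 234.5
|L(j45.9)| = 78.5 × 45.9 / 234.5 = 15.363
20 log₁₀(15.363) = 23.73 dB
∠(j45.9) = 90.00°
∠(j45.9 + 230) = arctan(45.9/230) = 11.29°
∠L(j45.9) = 90.00° − 11.29° = 78.71°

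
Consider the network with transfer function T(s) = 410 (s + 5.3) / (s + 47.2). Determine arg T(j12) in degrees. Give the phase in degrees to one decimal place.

∠(j12 + 5.3) = arctan(12/5.3) = 66.17°
∠(j12 + 47.2) = arctan(12/47.2) = 14.26°
∠T(j12) = 66.17° − 14.26° = 51.91°

51.9°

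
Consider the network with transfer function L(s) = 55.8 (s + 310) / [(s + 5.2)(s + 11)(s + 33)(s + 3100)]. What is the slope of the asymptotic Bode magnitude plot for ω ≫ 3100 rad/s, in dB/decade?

-60 dB/decade

With 1 zero and 4 poles, the high-frequency asymptotic slope is 20 × (1 − 4) = -60 dB/decade.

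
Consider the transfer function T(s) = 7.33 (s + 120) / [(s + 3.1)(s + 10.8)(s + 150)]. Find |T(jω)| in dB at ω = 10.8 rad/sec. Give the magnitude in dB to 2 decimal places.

|j10.8 + 120| = √(10.8² + 120²) = 120.5
|j10.8 + 3.1| = √(10.8² + 3.1²) = 11.24
|j10.8 + 10.8| = √(10.8² + 10.8²) = 15.27
|j10.8 + 150| = √(10.8² + 150²) = 150.4
|T(j10.8)| = 7.33 × 120.5 / (11.24 × 15.27 × 150.4) = 0.034219
20 log₁₀(0.034219) = -29.315 dB

-29.31 dB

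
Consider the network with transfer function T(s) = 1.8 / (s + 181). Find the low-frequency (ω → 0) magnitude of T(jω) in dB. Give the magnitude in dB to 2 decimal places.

-40.05 dB

T(0) = 1.8 / 181 = 0.0099448
20 log₁₀(0.0099448) = -40.048 dB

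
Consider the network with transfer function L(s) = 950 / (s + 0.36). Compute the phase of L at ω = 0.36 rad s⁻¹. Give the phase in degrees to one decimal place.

-45.0 deg

∠(j0.36 + 0.36) = arctan(0.36/0.36) = 45.00°
∠L(j0.36) = −45.00° = -45.00°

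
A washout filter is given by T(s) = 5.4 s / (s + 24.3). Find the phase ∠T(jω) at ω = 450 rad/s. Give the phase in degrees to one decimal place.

∠(j450) = 90.00°
∠(j450 + 24.3) = arctan(450/24.3) = 86.91°
∠T(j450) = 90.00° − 86.91° = 3.09°

3.1°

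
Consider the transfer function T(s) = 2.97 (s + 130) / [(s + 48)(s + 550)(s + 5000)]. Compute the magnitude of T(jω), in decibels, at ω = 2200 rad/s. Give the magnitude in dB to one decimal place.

-132.4 dB

|j2200 + 130| = √(2200² + 130²) = 2204
|j2200 + 48| = √(2200² + 48²) = 2201
|j2200 + 550| = √(2200² + 550²) = 2268
|j2200 + 5000| = √(2200² + 5000²) = 5463
|T(j2200)| = 2.97 × 2204 / (2201 × 2268 × 5463) = 2.4012e-07
20 log₁₀(2.4012e-07) = -132.39 dB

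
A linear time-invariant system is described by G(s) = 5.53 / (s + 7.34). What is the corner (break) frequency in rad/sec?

7.34 rad/sec

The single real pole at s = −7.34 gives a corner at ω = 7.34 rad/sec.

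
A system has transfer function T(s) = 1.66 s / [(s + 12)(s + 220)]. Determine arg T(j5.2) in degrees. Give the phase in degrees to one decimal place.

65.2°

∠(j5.2) = 90.00°
∠(j5.2 + 12) = arctan(5.2/12) = 23.43°
∠(j5.2 + 220) = arctan(5.2/220) = 1.35°
∠T(j5.2) = 90.00° − (23.43° + 1.35°) = 65.22°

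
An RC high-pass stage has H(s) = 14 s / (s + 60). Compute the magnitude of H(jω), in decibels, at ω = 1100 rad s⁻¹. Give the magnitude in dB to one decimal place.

22.9 dB

|j1100| = 1100
|j1100 + 60| = √(1100² + 60²) = 1102
|H(j1100)| = 14 × 1100 / 1102 = 13.979
20 log₁₀(13.979) = 22.91 dB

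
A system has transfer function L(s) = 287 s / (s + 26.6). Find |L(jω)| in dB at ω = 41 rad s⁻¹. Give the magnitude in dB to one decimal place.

|j41| = 41
|j41 + 26.6| = √(41² + 26.6²) = 48.87
|L(j41)| = 287 × 41 / 48.87 = 240.77
20 log₁₀(240.77) = 47.63 dB

47.6 dB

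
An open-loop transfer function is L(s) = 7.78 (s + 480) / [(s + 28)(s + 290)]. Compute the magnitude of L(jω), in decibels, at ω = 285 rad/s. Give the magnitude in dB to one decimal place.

|j285 + 480| = √(285² + 480²) = 558.2
|j285 + 28| = √(285² + 28²) = 286.4
|j285 + 290| = √(285² + 290²) = 406.6
|L(j285)| = 7.78 × 558.2 / (286.4 × 406.6) = 0.037299
20 log₁₀(0.037299) = -28.57 dB

-28.6 dB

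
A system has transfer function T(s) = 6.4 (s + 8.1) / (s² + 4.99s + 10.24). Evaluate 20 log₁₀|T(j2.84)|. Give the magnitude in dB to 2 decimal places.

|j2.84 + 8.1| = √(2.84² + 8.1²) = 8.583
|(j2.84)² + 4.99(j2.84) + 10.24| = |2.1744 + j14.172| = 14.34
|T(j2.84)| = 6.4 × 8.583 / 14.34 = 3.8315
20 log₁₀(3.8315) = 11.667 dB

11.67 dB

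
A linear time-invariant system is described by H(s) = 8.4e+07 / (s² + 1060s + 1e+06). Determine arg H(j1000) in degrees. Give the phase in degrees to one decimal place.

∠[(j1000)² + 1060(j1000) + 1e+06] = ∠[0 + j1.06e+06] = 90.00°
∠H(j1000) = −90.00° = -90.00°

-90.0°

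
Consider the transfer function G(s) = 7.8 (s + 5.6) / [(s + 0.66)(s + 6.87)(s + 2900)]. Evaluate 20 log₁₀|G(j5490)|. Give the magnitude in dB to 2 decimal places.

-132.81 dB

|j5490 + 5.6| = √(5490² + 5.6²) = 5490
|j5490 + 0.66| = √(5490² + 0.66²) = 5490
|j5490 + 6.87| = √(5490² + 6.87²) = 5490
|j5490 + 2900| = √(5490² + 2900²) = 6209
|G(j5490)| = 7.8 × 5490 / (5490 × 5490 × 6209) = 2.2883e-07
20 log₁₀(2.2883e-07) = -132.810 dB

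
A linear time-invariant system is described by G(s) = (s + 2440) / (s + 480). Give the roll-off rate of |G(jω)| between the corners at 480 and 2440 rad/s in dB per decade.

In this band the factors already past their corner are: pole at 480; net slope = -20 dB/decade.

-20 dB/decade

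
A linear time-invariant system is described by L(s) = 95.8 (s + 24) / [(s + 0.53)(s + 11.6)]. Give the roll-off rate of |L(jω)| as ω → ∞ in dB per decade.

With 1 zero and 2 poles, the high-frequency asymptotic slope is 20 × (1 − 2) = -20 dB/decade.

-20 dB/decade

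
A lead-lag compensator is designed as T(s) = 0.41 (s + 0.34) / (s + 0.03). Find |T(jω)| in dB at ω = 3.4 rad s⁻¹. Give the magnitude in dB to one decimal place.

-7.7 dB

|j3.4 + 0.34| = √(3.4² + 0.34²) = 3.417
|j3.4 + 0.03| = √(3.4² + 0.03²) = 3.4
|T(j3.4)| = 0.41 × 3.417 / 3.4 = 0.41203
20 log₁₀(0.41203) = -7.70 dB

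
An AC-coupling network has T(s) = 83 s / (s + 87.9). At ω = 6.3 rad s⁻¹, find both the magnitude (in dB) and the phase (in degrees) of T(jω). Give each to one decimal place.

|j6.3| = 6.3
|j6.3 + 87.9| = √(6.3² + 87.9²) = 88.13
|T(j6.3)| = 83 × 6.3 / 88.13 = 5.9336
20 log₁₀(5.9336) = 15.47 dB
∠(j6.3) = 90.00°
∠(j6.3 + 87.9) = arctan(6.3/87.9) = 4.10°
∠T(j6.3) = 90.00° − 4.10° = 85.90°

|T| = 15.5 dB, ∠T = 85.9°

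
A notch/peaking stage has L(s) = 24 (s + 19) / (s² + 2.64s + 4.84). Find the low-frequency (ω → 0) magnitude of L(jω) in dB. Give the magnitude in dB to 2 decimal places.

L(0) = 24 × 19 / 4.84 = 94.215
20 log₁₀(94.215) = 39.482 dB

39.48 dB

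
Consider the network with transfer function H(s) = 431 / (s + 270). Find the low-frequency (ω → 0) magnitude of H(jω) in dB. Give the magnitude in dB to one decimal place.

4.1 dB

H(0) = 431 / 270 = 1.5963
20 log₁₀(1.5963) = 4.06 dB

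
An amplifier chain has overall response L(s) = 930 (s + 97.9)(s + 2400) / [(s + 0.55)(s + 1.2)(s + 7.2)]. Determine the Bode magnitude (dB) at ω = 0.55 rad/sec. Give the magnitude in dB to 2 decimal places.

149.39 dB

|j0.55 + 97.9| = √(0.55² + 97.9²) = 97.9
|j0.55 + 2400| = √(0.55² + 2400²) = 2400
|j0.55 + 0.55| = √(0.55² + 0.55²) = 0.7778
|j0.55 + 1.2| = √(0.55² + 1.2²) = 1.32
|j0.55 + 7.2| = √(0.55² + 7.2²) = 7.221
|L(j0.55)| = 930 × 97.9 × 2400 / (0.7778 × 1.32 × 7.221) = 2.9473e+07
20 log₁₀(2.9473e+07) = 149.388 dB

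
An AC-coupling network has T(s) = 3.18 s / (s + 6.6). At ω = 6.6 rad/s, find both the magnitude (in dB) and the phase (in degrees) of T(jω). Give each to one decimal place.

|T| = 7.0 dB, ∠T = 45.0°

|j6.6| = 6.6
|j6.6 + 6.6| = √(6.6² + 6.6²) = 9.334
|T(j6.6)| = 3.18 × 6.6 / 9.334 = 2.2486
20 log₁₀(2.2486) = 7.04 dB
∠(j6.6) = 90.00°
∠(j6.6 + 6.6) = arctan(6.6/6.6) = 45.00°
∠T(j6.6) = 90.00° − 45.00° = 45.00°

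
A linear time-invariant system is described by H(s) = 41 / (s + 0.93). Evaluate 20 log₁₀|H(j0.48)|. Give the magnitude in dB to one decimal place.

|j0.48 + 0.93| = √(0.48² + 0.93²) = 1.047
|H(j0.48)| = 41 / 1.047 = 39.176
20 log₁₀(39.176) = 31.86 dB

31.9 dB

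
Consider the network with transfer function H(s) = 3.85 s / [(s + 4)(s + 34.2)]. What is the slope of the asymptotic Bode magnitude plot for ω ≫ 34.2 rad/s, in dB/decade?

With 1 zero and 2 poles, the high-frequency asymptotic slope is 20 × (1 − 2) = -20 dB/decade.

-20 dB/decade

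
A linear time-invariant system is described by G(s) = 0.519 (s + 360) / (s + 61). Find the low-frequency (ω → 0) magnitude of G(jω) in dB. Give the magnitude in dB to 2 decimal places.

G(0) = 0.519 × 360 / 61 = 3.063
20 log₁₀(3.063) = 9.723 dB

9.72 dB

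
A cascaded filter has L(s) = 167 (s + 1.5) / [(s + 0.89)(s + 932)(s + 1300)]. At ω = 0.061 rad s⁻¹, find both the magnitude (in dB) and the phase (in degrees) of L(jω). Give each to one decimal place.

|j0.061 + 1.5| = √(0.061² + 1.5²) = 1.501
|j0.061 + 0.89| = √(0.061² + 0.89²) = 0.8921
|j0.061 + 932| = √(0.061² + 932²) = 932
|j0.061 + 1300| = √(0.061² + 1300²) = 1300
|L(j0.061)| = 167 × 1.501 / (0.8921 × 932 × 1300) = 0.00023195
20 log₁₀(0.00023195) = -72.69 dB
∠(j0.061 + 1.5) = arctan(0.061/1.5) = 2.33°
∠(j0.061 + 0.89) = arctan(0.061/0.89) = 3.92°
∠(j0.061 + 932) = arctan(0.061/932) = 0.00°
∠(j0.061 + 1300) = arctan(0.061/1300) = 0.00°
∠L(j0.061) = 2.33° − (3.92° + 0.00° + 0.00°) = -1.60°

|L| = -72.7 dB, ∠L = -1.6°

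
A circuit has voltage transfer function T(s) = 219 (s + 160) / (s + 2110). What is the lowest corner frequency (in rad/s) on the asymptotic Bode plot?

160 rad/s

Break frequencies occur at each pole and zero magnitude: 160 rad/s, 2110 rad/s.
The lowest is 160 rad/s.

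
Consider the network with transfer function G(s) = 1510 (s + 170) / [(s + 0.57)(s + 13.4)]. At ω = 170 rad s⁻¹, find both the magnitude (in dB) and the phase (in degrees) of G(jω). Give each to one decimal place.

|G| = 22.0 dB, ∠G = -130.3 deg

|j170 + 170| = √(170² + 170²) = 240.4
|j170 + 0.57| = √(170² + 0.57²) = 170
|j170 + 13.4| = √(170² + 13.4²) = 170.5
|G(j170)| = 1510 × 240.4 / (170 × 170.5) = 12.523
20 log₁₀(12.523) = 21.95 dB
∠(j170 + 170) = arctan(170/170) = 45.00°
∠(j170 + 0.57) = arctan(170/0.57) = 89.81°
∠(j170 + 13.4) = arctan(170/13.4) = 85.49°
∠G(j170) = 45.00° − (89.81° + 85.49°) = -130.30°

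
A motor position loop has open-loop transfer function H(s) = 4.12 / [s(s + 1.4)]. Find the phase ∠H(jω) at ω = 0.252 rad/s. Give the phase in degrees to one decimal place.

∠(j0.252 + 1.4) = arctan(0.252/1.4) = 10.20°
∠(j0.252) = 90.00°
∠H(j0.252) = − (10.20° + 90.00°) = -100.20°

-100.2 deg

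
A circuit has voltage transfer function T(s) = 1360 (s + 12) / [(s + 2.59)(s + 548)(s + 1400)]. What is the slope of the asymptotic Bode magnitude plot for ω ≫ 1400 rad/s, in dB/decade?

-40 dB/decade

With 1 zero and 3 poles, the high-frequency asymptotic slope is 20 × (1 − 3) = -40 dB/decade.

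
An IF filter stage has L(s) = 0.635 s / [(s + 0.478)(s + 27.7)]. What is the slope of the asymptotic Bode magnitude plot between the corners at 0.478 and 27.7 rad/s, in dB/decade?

In this band the factors already past their corner are: 1 differentiator zero, pole at 0.478; net slope = 0 dB/decade.

0 dB/decade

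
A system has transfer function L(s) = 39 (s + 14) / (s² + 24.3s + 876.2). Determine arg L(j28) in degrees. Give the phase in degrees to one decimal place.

-18.8°

∠(j28 + 14) = arctan(28/14) = 63.43°
∠[(j28)² + 24.3(j28) + 876.2] = ∠[92.2 + j680.4] = 82.28°
∠L(j28) = 63.43° − 82.28° = -18.85°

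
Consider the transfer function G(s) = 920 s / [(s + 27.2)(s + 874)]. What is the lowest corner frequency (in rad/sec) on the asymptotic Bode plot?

Break frequencies occur at each pole and zero magnitude: 27.2 rad/sec, 874 rad/sec.
The lowest is 27.2 rad/sec.

27.2 rad/sec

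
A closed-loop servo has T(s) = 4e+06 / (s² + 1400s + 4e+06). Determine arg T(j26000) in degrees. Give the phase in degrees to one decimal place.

∠[(j26000)² + 1400(j26000) + 4e+06] = ∠[-6.72e+08 + j3.64e+07] = 176.90°
∠T(j26000) = −176.90° = -176.90°

-176.9°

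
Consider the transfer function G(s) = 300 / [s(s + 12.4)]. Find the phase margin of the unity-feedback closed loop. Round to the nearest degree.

39°

Gain crossover: |G(jω)| = 1 at ω ≈ 15.3 rad s⁻¹.
∠G(j15.3) = −90° − arctan(15.3/12.4) ≈ -140.90°
PM = 180° + (-140.90°) = 39.10°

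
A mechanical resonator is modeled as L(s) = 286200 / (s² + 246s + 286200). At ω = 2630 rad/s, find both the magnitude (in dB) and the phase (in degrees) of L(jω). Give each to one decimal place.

|L| = -27.3 dB, ∠L = -174.4°

|(j2630)² + 246(j2630) + 286200| = |-6.6307e+06 + j6.4698e+05| = 6.662e+06
|L(j2630)| = 286200 / 6.662e+06 = 0.042959
20 log₁₀(0.042959) = -27.34 dB
∠[(j2630)² + 246(j2630) + 286200] = ∠[-6.6307e+06 + j6.4698e+05] = 174.43°
∠L(j2630) = −174.43° = -174.43°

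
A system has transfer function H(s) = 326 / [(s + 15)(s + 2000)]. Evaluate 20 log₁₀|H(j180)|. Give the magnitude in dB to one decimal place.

|j180 + 15| = √(180² + 15²) = 180.6
|j180 + 2000| = √(180² + 2000²) = 2008
|H(j180)| = 326 / (180.6 × 2008) = 0.00089879
20 log₁₀(0.00089879) = -60.93 dB

-60.9 dB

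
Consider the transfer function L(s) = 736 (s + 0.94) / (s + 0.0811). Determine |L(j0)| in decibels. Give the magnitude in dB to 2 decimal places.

78.62 dB

L(0) = 736 × 0.94 / 0.0811 = 8530.7
20 log₁₀(8530.7) = 78.620 dB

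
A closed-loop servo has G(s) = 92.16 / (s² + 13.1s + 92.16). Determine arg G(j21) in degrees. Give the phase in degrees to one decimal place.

-141.7 deg

∠[(j21)² + 13.1(j21) + 92.16] = ∠[-348.84 + j275.1] = 141.74°
∠G(j21) = −141.74° = -141.74°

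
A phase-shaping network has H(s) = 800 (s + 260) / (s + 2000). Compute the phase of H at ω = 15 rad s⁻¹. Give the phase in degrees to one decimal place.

2.9 deg

∠(j15 + 260) = arctan(15/260) = 3.30°
∠(j15 + 2000) = arctan(15/2000) = 0.43°
∠H(j15) = 3.30° − 0.43° = 2.87°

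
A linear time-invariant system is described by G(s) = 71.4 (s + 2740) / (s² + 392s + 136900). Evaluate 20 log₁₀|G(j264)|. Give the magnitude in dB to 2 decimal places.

4.04 dB

|j264 + 2740| = √(264² + 2740²) = 2753
|(j264)² + 392(j264) + 136900| = |67204 + j1.0349e+05| = 1.234e+05
|G(j264)| = 71.4 × 2753 / 1.234e+05 = 1.5928
20 log₁₀(1.5928) = 4.043 dB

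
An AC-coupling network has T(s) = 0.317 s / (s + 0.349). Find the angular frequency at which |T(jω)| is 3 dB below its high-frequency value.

0.349 rad/s

For a single-pole high-pass, the −3 dB point is at the pole: ω = 0.349 rad/s.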